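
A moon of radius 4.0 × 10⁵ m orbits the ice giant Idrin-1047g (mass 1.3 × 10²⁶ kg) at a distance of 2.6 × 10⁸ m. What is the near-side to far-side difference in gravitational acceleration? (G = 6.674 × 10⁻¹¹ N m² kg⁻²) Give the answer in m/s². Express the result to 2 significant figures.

7.9 × 10⁻⁴ m/s²

Δa = 4GMr/d³
   = 4 × (6.674 × 10⁻¹¹) × (1.3 × 10²⁶) × (4.0 × 10⁵) / (2.6 × 10⁸)³
   = 7.9 × 10⁻⁴ m/s²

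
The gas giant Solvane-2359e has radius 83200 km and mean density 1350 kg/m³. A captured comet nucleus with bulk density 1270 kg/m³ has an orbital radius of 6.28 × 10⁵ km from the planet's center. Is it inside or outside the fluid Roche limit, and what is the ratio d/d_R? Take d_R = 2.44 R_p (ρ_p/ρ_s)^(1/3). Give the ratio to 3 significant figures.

outside; d/d_R ≈ 3.03

d_R = 2.44 × (83200 km) × (1350/1270)^(1/3) = 2.072 × 10⁵ km
d/d_R = (6.28 × 10⁵) / (2.072 × 10⁵) = 3.03
Since d/d_R > 1, the body is outside the Roche limit.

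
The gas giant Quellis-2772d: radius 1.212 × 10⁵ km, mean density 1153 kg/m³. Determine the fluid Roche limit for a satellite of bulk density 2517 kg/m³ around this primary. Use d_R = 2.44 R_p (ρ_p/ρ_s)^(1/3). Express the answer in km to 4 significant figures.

d_R = 2.44 × 1.212 × 10⁵ km × (1153/2517)^(1/3)
    = 2.280 × 10⁵ km

2.280 × 10⁵ km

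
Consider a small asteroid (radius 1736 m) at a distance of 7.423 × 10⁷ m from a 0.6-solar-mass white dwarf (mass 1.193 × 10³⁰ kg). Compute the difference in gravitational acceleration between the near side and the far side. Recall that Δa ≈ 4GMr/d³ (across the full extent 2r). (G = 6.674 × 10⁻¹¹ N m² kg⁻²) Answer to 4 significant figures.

1.352 m/s²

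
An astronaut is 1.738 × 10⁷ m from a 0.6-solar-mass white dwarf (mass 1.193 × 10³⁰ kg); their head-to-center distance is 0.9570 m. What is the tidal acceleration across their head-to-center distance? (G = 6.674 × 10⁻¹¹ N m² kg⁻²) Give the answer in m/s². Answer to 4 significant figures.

2.903 × 10⁻² m/s²

Differencing GM/(d−r)² and GM/d² to first order in r/d gives 2GMr/d³.
Δg = 2GMr/d³
   = 2 × (6.674 × 10⁻¹¹) × (1.193 × 10³⁰) × (0.9570) / (1.738 × 10⁷)³
   = 2.903 × 10⁻² m/s²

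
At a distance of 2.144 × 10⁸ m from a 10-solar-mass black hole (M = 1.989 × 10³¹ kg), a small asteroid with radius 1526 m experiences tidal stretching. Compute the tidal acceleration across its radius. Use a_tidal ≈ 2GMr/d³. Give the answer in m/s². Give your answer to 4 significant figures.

Differencing GM/(d−r)² and GM/d² to first order in r/d gives 2GMr/d³.
a_tidal = 2GMr/d³
        = 2 × (6.674 × 10⁻¹¹) × (1.989 × 10³¹) × (1526) / (2.144 × 10⁸)³
        = 4.111 × 10⁻¹ m/s²

4.111 × 10⁻¹ m/s²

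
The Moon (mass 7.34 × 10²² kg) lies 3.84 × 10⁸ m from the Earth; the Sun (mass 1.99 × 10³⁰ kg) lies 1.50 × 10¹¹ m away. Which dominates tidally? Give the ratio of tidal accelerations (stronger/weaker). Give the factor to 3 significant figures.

The Moon, by a factor of ≈ 2.20

Compare M/d³ for the two perturbers:
The Moon: (7.34 × 10²²) / (3.84 × 10⁸)³ = 1.296 × 10⁻³
The Sun: (1.99 × 10³⁰) / (1.50 × 10¹¹)³ = 5.896 × 10⁻⁴
Ratio (larger/smaller) = 2.20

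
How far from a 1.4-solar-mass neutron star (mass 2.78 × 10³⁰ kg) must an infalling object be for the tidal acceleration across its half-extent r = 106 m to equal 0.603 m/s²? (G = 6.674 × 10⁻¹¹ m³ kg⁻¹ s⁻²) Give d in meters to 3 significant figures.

2GMr/d³ = a_tidal  ⇒  d = (2GMr / a_tidal)^(1/3)
d = (2 × 6.674×10⁻¹¹ × (2.78 × 10³⁰) × (106) / (0.603))^(1/3)
  = 4.03 × 10⁷ m

4.03 × 10⁷ m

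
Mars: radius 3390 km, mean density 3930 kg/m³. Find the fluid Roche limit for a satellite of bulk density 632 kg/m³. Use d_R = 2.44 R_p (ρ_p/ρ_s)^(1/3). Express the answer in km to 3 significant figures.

d_R = 2.44 × 3390 km × (3930/632)^(1/3)
    = 15200 km

15200 km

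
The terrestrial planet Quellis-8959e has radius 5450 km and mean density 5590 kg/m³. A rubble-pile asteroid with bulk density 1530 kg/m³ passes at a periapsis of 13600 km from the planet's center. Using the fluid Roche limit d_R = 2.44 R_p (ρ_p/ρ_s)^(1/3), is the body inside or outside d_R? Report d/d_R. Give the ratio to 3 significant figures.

d_R = 2.44 × (5450 km) × (5590/1530)^(1/3) = 20480 km
d/d_R = (13600) / (20480) = 0.664
Since d/d_R < 1, the body is inside the Roche limit.

inside; d/d_R ≈ 0.664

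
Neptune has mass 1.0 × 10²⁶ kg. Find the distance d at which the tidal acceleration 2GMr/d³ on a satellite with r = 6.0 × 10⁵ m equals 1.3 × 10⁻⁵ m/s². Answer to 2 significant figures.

8.5 × 10⁸ m

2GMr/d³ = a_tidal  ⇒  d = (2GMr / a_tidal)^(1/3)
d = (2 × 6.674×10⁻¹¹ × (1.0 × 10²⁶) × (6.0 × 10⁵) / (1.3 × 10⁻⁵))^(1/3)
  = 8.5 × 10⁸ m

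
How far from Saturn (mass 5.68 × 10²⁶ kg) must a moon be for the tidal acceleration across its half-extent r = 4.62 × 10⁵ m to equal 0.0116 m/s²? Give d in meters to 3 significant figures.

1.45 × 10⁸ m

2GMr/d³ = a_tidal  ⇒  d = (2GMr / a_tidal)^(1/3)
d = (2 × 6.674×10⁻¹¹ × (5.68 × 10²⁶) × (4.62 × 10⁵) / (0.0116))^(1/3)
  = 1.45 × 10⁸ m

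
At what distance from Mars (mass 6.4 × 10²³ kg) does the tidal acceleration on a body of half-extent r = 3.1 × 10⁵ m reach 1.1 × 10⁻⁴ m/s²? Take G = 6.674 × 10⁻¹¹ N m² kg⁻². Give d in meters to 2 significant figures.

2GMr/d³ = a_tidal  ⇒  d = (2GMr / a_tidal)^(1/3)
d = (2 × 6.674×10⁻¹¹ × (6.4 × 10²³) × (3.1 × 10⁵) / (1.1 × 10⁻⁴))^(1/3)
  = 6.2 × 10⁷ m

6.2 × 10⁷ m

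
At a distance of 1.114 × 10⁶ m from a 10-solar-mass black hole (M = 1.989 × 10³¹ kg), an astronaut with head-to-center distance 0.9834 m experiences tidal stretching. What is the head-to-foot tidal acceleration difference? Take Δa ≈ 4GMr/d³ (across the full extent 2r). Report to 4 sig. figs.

Near-to-far spans 2r, so the tidal difference is twice the near-to-center value: 4GMr/d³.
Δa = 4GMr/d³
   = 4 × (6.674 × 10⁻¹¹) × (1.989 × 10³¹) × (0.9834) / (1.114 × 10⁶)³
   = 3.777 × 10³ m/s²

3.777 × 10³ m/s²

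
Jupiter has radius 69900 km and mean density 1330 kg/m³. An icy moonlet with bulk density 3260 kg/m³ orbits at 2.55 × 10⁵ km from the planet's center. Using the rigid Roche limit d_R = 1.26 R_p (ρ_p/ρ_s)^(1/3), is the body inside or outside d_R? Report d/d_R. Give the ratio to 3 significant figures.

outside; d/d_R ≈ 3.90

d_R = 1.26 × (69900 km) × (1330/3260)^(1/3) = 65320 km
d/d_R = (2.55 × 10⁵) / (65320) = 3.90
Since d/d_R > 1, the body is outside the Roche limit.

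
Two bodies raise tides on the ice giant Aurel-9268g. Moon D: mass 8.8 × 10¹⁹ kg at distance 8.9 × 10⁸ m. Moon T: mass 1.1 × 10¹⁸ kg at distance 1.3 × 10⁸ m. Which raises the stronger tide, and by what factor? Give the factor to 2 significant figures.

Moon T, by a factor of ≈ 4.0

The tide-raising term goes as M/d³ (the gradient of a 1/d² field).
Moon D: (8.8 × 10¹⁹) / (8.9 × 10⁸)³ = 1.248 × 10⁻⁷
Moon T: (1.1 × 10¹⁸) / (1.3 × 10⁸)³ = 5.007 × 10⁻⁷
Ratio (larger/smaller) = 4.0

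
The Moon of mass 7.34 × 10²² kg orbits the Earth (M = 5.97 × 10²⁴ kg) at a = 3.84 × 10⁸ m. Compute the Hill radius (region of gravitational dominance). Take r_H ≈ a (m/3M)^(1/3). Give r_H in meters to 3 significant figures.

r_H ≈ a (m/3M)^(1/3)
    = (3.84 × 10⁸) × (7.34 × 10²² / (3 × 5.97 × 10²⁴))^(1/3)
    = 6.15 × 10⁷ m

6.15 × 10⁷ m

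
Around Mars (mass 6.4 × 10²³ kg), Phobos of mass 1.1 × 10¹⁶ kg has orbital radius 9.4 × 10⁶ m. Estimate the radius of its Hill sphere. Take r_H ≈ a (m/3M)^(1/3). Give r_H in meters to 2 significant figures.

1.7 × 10⁴ m

r_H ≈ a (m/3M)^(1/3)
    = (9.4 × 10⁶) × (1.1 × 10¹⁶ / (3 × 6.4 × 10²³))^(1/3)
    = 1.7 × 10⁴ m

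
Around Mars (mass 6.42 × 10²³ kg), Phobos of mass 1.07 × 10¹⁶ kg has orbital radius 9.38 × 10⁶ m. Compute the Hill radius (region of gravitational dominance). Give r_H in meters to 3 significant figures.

1.66 × 10⁴ m

r_H ≈ a (m/3M)^(1/3)
    = (9.38 × 10⁶) × (1.07 × 10¹⁶ / (3 × 6.42 × 10²³))^(1/3)
    = 1.66 × 10⁴ m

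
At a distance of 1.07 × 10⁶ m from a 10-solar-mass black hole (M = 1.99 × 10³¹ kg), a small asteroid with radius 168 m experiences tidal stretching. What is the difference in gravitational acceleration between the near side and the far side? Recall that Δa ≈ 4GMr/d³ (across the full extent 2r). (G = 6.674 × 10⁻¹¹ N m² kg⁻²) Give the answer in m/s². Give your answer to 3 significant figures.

a_tidal = 4GMr/d³
        = 4 × (6.674 × 10⁻¹¹) × (1.99 × 10³¹) × (168) / (1.07 × 10⁶)³
        = 7.29 × 10⁵ m/s²

7.29 × 10⁵ m/s²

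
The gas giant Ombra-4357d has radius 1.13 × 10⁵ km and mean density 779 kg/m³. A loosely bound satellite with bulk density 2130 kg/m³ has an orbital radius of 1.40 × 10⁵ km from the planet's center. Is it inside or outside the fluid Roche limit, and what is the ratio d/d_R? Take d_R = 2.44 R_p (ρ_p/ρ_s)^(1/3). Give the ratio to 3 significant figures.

inside; d/d_R ≈ 0.710

d_R = 2.44 × (1.13 × 10⁵ km) × (779/2130)^(1/3) = 1.972 × 10⁵ km
d/d_R = (1.40 × 10⁵) / (1.972 × 10⁵) = 0.710
Since d/d_R < 1, the body is inside the Roche limit.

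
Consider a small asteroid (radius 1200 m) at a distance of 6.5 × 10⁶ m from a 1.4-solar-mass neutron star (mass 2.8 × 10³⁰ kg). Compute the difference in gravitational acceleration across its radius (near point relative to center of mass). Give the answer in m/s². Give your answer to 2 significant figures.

Differencing GM/(d−r)² and GM/d² to first order in r/d gives 2GMr/d³.
Δa = 2GMr/d³
   = 2 × (6.674 × 10⁻¹¹) × (2.8 × 10³⁰) × (1200) / (6.5 × 10⁶)³
   = 1.6 × 10³ m/s²

1.6 × 10³ m/s²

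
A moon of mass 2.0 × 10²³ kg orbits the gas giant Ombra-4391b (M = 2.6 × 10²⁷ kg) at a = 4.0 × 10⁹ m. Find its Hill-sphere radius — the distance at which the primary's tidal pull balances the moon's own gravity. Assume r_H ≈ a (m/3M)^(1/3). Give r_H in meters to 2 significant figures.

r_H ≈ a (m/3M)^(1/3)
    = (4.0 × 10⁹) × (2.0 × 10²³ / (3 × 2.6 × 10²⁷))^(1/3)
    = 1.2 × 10⁸ m

1.2 × 10⁸ m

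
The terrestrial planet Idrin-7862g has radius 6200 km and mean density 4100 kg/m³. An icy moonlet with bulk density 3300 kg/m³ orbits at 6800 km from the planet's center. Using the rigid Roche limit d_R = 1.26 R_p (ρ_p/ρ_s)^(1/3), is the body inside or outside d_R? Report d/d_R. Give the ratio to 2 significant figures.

inside; d/d_R ≈ 0.81

d_R = 1.26 × (6200 km) × (4100/3300)^(1/3) = 8398 km
d/d_R = (6800) / (8398) = 0.81
Since d/d_R < 1, the body is inside the Roche limit.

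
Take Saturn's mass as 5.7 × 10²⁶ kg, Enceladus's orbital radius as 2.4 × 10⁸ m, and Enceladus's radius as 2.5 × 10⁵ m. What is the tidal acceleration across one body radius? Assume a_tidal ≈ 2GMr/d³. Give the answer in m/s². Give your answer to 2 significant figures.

1.4 × 10⁻³ m/s²

The tidal stretch is the gradient of GM/d² times the body's extent r, hence the 1/d³ dependence.
Δa = 2GMr/d³
   = 2 × (6.674 × 10⁻¹¹) × (5.7 × 10²⁶) × (2.5 × 10⁵) / (2.4 × 10⁸)³
   = 1.4 × 10⁻³ m/s²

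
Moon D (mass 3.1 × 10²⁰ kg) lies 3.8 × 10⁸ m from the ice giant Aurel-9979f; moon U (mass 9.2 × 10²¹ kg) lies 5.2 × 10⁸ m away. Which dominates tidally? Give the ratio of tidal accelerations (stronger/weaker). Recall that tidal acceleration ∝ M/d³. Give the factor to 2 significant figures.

Moon U, by a factor of ≈ 12

Tidal acceleration ∝ M/d³, so compare M/d³ for each.
Moon D: (3.1 × 10²⁰) / (3.8 × 10⁸)³ = 5.650 × 10⁻⁶
Moon U: (9.2 × 10²¹) / (5.2 × 10⁸)³ = 6.543 × 10⁻⁵
Ratio (larger/smaller) = 12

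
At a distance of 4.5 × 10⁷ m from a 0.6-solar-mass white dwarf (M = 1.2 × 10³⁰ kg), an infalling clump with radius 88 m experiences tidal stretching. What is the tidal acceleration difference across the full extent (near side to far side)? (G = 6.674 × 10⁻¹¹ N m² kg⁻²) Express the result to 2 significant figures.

3.1 × 10⁻¹ m/s²

Near-to-far spans 2r, so the tidal difference is twice the near-to-center value: 4GMr/d³.
a_tidal = 4GMr/d³
        = 4 × (6.674 × 10⁻¹¹) × (1.2 × 10³⁰) × (88) / (4.5 × 10⁷)³
        = 3.1 × 10⁻¹ m/s²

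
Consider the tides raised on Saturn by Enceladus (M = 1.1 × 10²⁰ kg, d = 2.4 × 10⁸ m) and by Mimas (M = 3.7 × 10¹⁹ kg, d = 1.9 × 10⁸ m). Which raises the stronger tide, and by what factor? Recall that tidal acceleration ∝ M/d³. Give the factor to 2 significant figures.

Enceladus, by a factor of ≈ 1.5

Tidal stretch scales as M/d³; compute that for each body.
Enceladus: (1.1 × 10²⁰) / (2.4 × 10⁸)³ = 7.957 × 10⁻⁶
Mimas: (3.7 × 10¹⁹) / (1.9 × 10⁸)³ = 5.394 × 10⁻⁶
Ratio (larger/smaller) = 1.5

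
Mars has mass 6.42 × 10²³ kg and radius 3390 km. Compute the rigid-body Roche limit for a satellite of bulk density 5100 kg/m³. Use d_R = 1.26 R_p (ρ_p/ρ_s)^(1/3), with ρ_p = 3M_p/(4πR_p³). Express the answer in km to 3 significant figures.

3920 km

ρ_p = 3M_p/(4πR_p³) = 3 × (6.42 × 10²³) / (4π × (3.39 × 10⁶ m)³) = 3930 kg/m³
d_R = 1.26 × 3390 km × (3930/5100)^(1/3)
    = 3920 km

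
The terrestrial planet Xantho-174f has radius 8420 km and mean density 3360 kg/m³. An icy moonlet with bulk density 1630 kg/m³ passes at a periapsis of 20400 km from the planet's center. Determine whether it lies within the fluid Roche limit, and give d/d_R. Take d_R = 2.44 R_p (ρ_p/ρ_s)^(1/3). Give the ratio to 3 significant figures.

inside; d/d_R ≈ 0.780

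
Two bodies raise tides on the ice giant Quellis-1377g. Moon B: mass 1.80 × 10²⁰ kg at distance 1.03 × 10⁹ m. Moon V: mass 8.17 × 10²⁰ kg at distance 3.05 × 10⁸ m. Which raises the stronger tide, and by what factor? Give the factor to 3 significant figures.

Moon V, by a factor of ≈ 175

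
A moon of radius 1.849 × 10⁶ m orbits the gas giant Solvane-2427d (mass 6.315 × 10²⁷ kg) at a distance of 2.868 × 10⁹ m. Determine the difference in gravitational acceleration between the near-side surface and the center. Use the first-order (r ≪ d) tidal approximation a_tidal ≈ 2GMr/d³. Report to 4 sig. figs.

6.607 × 10⁻⁵ m/s²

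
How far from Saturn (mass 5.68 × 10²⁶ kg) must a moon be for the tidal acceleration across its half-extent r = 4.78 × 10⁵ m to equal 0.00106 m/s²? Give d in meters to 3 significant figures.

3.25 × 10⁸ m

2GMr/d³ = a_tidal  ⇒  d = (2GMr / a_tidal)^(1/3)
d = (2 × 6.674×10⁻¹¹ × (5.68 × 10²⁶) × (4.78 × 10⁵) / (0.00106))^(1/3)
  = 3.25 × 10⁸ m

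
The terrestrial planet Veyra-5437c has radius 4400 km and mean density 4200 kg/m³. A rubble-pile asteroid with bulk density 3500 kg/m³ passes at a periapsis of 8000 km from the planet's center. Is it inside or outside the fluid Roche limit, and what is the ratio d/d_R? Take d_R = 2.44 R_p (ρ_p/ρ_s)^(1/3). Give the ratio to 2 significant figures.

d_R = 2.44 × (4400 km) × (4200/3500)^(1/3) = 11410 km
d/d_R = (8000) / (11410) = 0.70
Since d/d_R < 1, the body is inside the Roche limit.

inside; d/d_R ≈ 0.70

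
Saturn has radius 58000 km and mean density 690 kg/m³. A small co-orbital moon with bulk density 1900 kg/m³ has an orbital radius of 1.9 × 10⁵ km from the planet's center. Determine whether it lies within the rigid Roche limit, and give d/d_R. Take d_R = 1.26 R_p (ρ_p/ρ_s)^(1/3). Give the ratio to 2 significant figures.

d_R = 1.26 × (58000 km) × (690/1900)^(1/3) = 52140 km
d/d_R = (1.9 × 10⁵) / (52140) = 3.6
Since d/d_R > 1, the body is outside the Roche limit.

outside; d/d_R ≈ 3.6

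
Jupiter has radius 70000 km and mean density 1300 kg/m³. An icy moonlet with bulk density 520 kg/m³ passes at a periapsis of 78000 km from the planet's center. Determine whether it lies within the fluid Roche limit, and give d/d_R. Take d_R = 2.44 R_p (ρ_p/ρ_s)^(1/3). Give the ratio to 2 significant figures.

inside; d/d_R ≈ 0.34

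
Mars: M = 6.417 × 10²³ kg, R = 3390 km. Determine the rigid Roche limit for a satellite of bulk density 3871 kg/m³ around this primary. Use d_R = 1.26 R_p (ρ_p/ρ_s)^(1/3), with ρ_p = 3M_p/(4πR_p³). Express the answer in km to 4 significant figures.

ρ_p = 3M_p/(4πR_p³) = 3 × (6.417 × 10²³) / (4π × (3.390 × 10⁶ m)³) = 3932 kg/m³
d_R = 1.26 × 3390 km × (3932/3871)^(1/3)
    = 4294 km

4294 km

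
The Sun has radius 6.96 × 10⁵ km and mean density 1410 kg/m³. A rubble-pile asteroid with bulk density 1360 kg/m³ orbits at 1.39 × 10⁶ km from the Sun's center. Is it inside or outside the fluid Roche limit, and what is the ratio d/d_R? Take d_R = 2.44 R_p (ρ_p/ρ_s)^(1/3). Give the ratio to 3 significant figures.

d_R = 2.44 × (6.96 × 10⁵ km) × (1410/1360)^(1/3) = 1.719 × 10⁶ km
d/d_R = (1.39 × 10⁶) / (1.719 × 10⁶) = 0.809
Since d/d_R < 1, the body is inside the Roche limit.

inside; d/d_R ≈ 0.809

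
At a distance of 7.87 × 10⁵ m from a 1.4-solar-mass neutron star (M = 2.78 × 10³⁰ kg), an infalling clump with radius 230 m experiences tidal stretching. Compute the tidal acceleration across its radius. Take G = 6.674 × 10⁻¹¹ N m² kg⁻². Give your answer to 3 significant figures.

The tidal stretch is the gradient of GM/d² times the body's extent r, hence the 1/d³ dependence.
Δg = 2GMr/d³
   = 2 × (6.674 × 10⁻¹¹) × (2.78 × 10³⁰) × (230) / (7.87 × 10⁵)³
   = 1.75 × 10⁵ m/s²

1.75 × 10⁵ m/s²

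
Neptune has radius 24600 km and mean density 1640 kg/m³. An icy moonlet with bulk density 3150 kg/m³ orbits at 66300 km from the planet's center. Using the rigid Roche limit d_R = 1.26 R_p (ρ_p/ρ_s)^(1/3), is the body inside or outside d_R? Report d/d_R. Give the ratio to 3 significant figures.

d_R = 1.26 × (24600 km) × (1640/3150)^(1/3) = 24940 km
d/d_R = (66300) / (24940) = 2.66
Since d/d_R > 1, the body is outside the Roche limit.

outside; d/d_R ≈ 2.66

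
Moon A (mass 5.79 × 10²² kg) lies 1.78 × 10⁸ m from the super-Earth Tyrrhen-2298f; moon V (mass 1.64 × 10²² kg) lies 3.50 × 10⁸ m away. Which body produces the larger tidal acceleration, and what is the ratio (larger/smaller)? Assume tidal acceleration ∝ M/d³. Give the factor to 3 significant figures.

The tide-raising term goes as M/d³ (the gradient of a 1/d² field).
Moon A: (5.79 × 10²²) / (1.78 × 10⁸)³ = 1.027 × 10⁻²
Moon V: (1.64 × 10²²) / (3.50 × 10⁸)³ = 3.825 × 10⁻⁴
Ratio (larger/smaller) = 26.8

Moon A, by a factor of ≈ 26.8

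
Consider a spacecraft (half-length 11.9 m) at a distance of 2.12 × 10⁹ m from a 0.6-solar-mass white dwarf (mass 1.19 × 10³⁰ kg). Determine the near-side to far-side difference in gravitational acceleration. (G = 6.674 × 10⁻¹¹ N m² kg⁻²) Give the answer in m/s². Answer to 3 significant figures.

The field gradient is 2GM/d³; across the full diameter 2r the difference is 4GMr/d³.
Δa = 4GMr/d³
   = 4 × (6.674 × 10⁻¹¹) × (1.19 × 10³⁰) × (11.9) / (2.12 × 10⁹)³
   = 3.97 × 10⁻⁷ m/s²

3.97 × 10⁻⁷ m/s²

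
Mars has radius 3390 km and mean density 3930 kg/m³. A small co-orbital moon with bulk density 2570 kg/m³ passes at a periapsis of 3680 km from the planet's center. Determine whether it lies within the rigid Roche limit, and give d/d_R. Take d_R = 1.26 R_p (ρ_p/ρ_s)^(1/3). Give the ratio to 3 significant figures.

d_R = 1.26 × (3390 km) × (3930/2570)^(1/3) = 4921 km
d/d_R = (3680) / (4921) = 0.748
Since d/d_R < 1, the body is inside the Roche limit.

inside; d/d_R ≈ 0.748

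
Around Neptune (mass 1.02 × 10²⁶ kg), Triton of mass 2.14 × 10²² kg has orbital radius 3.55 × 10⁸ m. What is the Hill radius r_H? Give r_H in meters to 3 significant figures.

r_H ≈ a (m/3M)^(1/3)
    = (3.55 × 10⁸) × (2.14 × 10²² / (3 × 1.02 × 10²⁶))^(1/3)
    = 1.46 × 10⁷ m

1.46 × 10⁷ m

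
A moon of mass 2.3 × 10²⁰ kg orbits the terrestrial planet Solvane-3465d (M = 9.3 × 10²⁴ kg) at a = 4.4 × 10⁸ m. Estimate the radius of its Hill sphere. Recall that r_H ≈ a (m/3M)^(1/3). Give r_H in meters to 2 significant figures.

8.9 × 10⁶ m

r_H ≈ a (m/3M)^(1/3)
    = (4.4 × 10⁸) × (2.3 × 10²⁰ / (3 × 9.3 × 10²⁴))^(1/3)
    = 8.9 × 10⁶ m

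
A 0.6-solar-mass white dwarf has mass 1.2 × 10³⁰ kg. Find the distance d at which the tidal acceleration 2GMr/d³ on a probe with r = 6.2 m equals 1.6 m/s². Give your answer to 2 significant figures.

2GMr/d³ = a_tidal  ⇒  d = (2GMr / a_tidal)^(1/3)
d = (2 × 6.674×10⁻¹¹ × (1.2 × 10³⁰) × (6.2) / (1.6))^(1/3)
  = 8.5 × 10⁶ m

8.5 × 10⁶ m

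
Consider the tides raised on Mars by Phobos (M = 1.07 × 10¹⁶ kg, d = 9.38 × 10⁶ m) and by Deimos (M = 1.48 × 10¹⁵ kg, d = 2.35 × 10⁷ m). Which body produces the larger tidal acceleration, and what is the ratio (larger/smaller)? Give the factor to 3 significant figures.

Phobos, by a factor of ≈ 114

The tide-raising term goes as M/d³ (the gradient of a 1/d² field).
Phobos: (1.07 × 10¹⁶) / (9.38 × 10⁶)³ = 1.297 × 10⁻⁵
Deimos: (1.48 × 10¹⁵) / (2.35 × 10⁷)³ = 1.140 × 10⁻⁷
Ratio (larger/smaller) = 114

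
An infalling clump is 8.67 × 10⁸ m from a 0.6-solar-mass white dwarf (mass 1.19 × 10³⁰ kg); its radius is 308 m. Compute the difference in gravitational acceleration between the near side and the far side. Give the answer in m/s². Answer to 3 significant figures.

1.50 × 10⁻⁴ m/s²

Δg = 4GMr/d³
   = 4 × (6.674 × 10⁻¹¹) × (1.19 × 10³⁰) × (308) / (8.67 × 10⁸)³
   = 1.50 × 10⁻⁴ m/s²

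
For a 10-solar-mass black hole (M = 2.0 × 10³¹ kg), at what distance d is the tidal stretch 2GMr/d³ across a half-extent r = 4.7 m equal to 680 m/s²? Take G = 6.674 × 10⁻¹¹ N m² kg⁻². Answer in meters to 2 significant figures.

2GMr/d³ = a_tidal  ⇒  d = (2GMr / a_tidal)^(1/3)
d = (2 × 6.674×10⁻¹¹ × (2.0 × 10³¹) × (4.7) / (680))^(1/3)
  = 2.6 × 10⁶ m

2.6 × 10⁶ m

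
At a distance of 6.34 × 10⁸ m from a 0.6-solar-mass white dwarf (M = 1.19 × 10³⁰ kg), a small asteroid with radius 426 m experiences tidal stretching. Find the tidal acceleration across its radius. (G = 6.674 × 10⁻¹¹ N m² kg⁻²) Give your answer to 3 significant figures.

2.66 × 10⁻⁴ m/s²

Δg = 2GMr/d³
   = 2 × (6.674 × 10⁻¹¹) × (1.19 × 10³⁰) × (426) / (6.34 × 10⁸)³
   = 2.66 × 10⁻⁴ m/s²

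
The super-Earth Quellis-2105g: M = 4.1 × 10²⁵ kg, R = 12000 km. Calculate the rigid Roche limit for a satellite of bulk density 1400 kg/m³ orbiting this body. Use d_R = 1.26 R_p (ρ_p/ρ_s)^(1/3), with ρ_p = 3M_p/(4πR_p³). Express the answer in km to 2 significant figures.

24000 km

ρ_p = 3M_p/(4πR_p³) = 3 × (4.1 × 10²⁵) / (4π × (1.2 × 10⁷ m)³) = 5700 kg/m³
d_R = 1.26 × 12000 km × (5700/1400)^(1/3)
    = 24000 km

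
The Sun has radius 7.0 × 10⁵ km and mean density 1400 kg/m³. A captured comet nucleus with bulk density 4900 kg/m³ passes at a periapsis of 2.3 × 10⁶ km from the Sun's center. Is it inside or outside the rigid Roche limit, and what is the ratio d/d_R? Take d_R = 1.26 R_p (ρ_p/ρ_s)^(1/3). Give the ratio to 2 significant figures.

d_R = 1.26 × (7.0 × 10⁵ km) × (1400/4900)^(1/3) = 5.809 × 10⁵ km
d/d_R = (2.3 × 10⁶) / (5.809 × 10⁵) = 4.0
Since d/d_R > 1, the body is outside the Roche limit.

outside; d/d_R ≈ 4.0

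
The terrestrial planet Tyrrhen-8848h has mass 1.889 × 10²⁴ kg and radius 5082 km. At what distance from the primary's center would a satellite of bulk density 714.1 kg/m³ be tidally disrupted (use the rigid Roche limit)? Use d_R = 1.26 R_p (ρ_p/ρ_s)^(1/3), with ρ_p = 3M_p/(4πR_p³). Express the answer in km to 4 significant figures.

10810 km

ρ_p = 3M_p/(4πR_p³) = 3 × (1.889 × 10²⁴) / (4π × (5.082 × 10⁶ m)³) = 3436 kg/m³
d_R = 1.26 × 5082 km × (3436/714.1)^(1/3)
    = 10810 km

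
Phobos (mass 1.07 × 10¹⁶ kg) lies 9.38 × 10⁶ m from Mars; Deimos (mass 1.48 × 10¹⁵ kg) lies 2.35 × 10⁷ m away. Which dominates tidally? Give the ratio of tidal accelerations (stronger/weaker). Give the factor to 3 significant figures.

Tidal stretch scales as M/d³; compute that for each body.
Phobos: (1.07 × 10¹⁶) / (9.38 × 10⁶)³ = 1.297 × 10⁻⁵
Deimos: (1.48 × 10¹⁵) / (2.35 × 10⁷)³ = 1.140 × 10⁻⁷
Ratio (larger/smaller) = 114

Phobos, by a factor of ≈ 114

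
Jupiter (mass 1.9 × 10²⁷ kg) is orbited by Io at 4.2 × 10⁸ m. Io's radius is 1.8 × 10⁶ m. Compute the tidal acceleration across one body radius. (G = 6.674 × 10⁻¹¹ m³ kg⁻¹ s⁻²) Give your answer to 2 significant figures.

Δa = 2GMr/d³
   = 2 × (6.674 × 10⁻¹¹) × (1.9 × 10²⁷) × (1.8 × 10⁶) / (4.2 × 10⁸)³
   = 6.2 × 10⁻³ m/s²

6.2 × 10⁻³ m/s²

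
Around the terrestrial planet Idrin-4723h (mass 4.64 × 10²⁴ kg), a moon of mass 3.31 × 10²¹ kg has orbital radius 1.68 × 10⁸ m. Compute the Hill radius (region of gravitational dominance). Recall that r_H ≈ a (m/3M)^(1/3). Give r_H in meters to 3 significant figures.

r_H ≈ a (m/3M)^(1/3)
    = (1.68 × 10⁸) × (3.31 × 10²¹ / (3 × 4.64 × 10²⁴))^(1/3)
    = 1.04 × 10⁷ m

1.04 × 10⁷ m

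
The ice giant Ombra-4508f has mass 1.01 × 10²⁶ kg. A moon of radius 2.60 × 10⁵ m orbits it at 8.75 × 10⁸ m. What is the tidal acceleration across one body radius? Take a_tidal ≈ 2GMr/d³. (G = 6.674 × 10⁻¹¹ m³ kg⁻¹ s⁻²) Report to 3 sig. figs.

The tidal stretch is the gradient of GM/d² times the body's extent r, hence the 1/d³ dependence.
Δg = 2GMr/d³
   = 2 × (6.674 × 10⁻¹¹) × (1.01 × 10²⁶) × (2.60 × 10⁵) / (8.75 × 10⁸)³
   = 5.23 × 10⁻⁶ m/s²

5.23 × 10⁻⁶ m/s²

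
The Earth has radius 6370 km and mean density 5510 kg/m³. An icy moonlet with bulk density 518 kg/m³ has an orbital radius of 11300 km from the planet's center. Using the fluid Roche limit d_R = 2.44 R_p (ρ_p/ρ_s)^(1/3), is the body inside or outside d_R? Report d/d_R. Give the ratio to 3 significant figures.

inside; d/d_R ≈ 0.331

d_R = 2.44 × (6370 km) × (5510/518)^(1/3) = 34180 km
d/d_R = (11300) / (34180) = 0.331
Since d/d_R < 1, the body is inside the Roche limit.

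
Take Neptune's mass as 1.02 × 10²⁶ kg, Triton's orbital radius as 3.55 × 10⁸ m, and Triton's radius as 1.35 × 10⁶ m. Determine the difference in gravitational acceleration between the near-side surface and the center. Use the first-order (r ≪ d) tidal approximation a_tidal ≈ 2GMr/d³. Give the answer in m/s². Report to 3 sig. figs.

Δg = 2GMr/d³
   = 2 × (6.674 × 10⁻¹¹) × (1.02 × 10²⁶) × (1.35 × 10⁶) / (3.55 × 10⁸)³
   = 4.11 × 10⁻⁴ m/s²

4.11 × 10⁻⁴ m/s²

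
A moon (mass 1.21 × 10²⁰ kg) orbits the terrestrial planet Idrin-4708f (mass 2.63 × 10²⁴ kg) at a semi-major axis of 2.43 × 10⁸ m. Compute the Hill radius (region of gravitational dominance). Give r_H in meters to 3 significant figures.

r_H ≈ a (m/3M)^(1/3)
    = (2.43 × 10⁸) × (1.21 × 10²⁰ / (3 × 2.63 × 10²⁴))^(1/3)
    = 6.04 × 10⁶ m

6.04 × 10⁶ m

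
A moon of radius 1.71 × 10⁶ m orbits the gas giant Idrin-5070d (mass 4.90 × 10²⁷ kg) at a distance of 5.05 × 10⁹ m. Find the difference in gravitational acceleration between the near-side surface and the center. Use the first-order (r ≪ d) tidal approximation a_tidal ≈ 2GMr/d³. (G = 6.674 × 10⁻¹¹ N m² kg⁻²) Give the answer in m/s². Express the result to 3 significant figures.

8.68 × 10⁻⁶ m/s²

Since r ≪ d, expand the inverse-square field across one radius to get the leading 2GMr/d³ term.
Δa = 2GMr/d³
   = 2 × (6.674 × 10⁻¹¹) × (4.90 × 10²⁷) × (1.71 × 10⁶) / (5.05 × 10⁹)³
   = 8.68 × 10⁻⁶ m/s²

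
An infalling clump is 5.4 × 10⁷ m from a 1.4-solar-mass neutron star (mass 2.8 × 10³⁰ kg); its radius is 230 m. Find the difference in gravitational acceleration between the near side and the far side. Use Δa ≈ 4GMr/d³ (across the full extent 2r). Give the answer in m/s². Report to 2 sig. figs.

1.1 m/s²

Δa = 4GMr/d³
   = 4 × (6.674 × 10⁻¹¹) × (2.8 × 10³⁰) × (230) / (5.4 × 10⁷)³
   = 1.1 m/s²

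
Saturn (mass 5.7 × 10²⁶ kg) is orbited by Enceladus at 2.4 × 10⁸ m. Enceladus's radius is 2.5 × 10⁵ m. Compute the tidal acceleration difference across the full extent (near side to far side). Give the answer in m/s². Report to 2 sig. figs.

The field gradient is 2GM/d³; across the full diameter 2r the difference is 4GMr/d³.
Δa = 4GMr/d³
   = 4 × (6.674 × 10⁻¹¹) × (5.7 × 10²⁶) × (2.5 × 10⁵) / (2.4 × 10⁸)³
   = 2.8 × 10⁻³ m/s²

2.8 × 10⁻³ m/s²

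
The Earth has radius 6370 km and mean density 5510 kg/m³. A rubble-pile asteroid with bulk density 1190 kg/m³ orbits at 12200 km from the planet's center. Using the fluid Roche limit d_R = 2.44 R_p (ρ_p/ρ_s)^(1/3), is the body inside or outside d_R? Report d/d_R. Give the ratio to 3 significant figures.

d_R = 2.44 × (6370 km) × (5510/1190)^(1/3) = 25910 km
d/d_R = (12200) / (25910) = 0.471
Since d/d_R < 1, the body is inside the Roche limit.

inside; d/d_R ≈ 0.471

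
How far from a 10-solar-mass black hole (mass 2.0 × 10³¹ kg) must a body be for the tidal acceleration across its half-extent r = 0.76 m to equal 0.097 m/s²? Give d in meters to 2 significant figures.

2.8 × 10⁷ m

2GMr/d³ = a_tidal  ⇒  d = (2GMr / a_tidal)^(1/3)
d = (2 × 6.674×10⁻¹¹ × (2.0 × 10³¹) × (0.76) / (0.097))^(1/3)
  = 2.8 × 10⁷ m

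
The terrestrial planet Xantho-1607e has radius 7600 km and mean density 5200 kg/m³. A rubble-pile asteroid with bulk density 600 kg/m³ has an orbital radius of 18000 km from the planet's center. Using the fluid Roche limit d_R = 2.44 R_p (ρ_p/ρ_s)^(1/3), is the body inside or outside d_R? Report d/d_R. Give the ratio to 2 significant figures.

inside; d/d_R ≈ 0.47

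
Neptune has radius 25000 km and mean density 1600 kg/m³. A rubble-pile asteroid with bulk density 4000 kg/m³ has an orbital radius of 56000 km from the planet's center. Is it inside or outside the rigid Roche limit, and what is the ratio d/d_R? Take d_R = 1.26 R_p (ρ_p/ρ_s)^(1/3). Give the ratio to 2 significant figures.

d_R = 1.26 × (25000 km) × (1600/4000)^(1/3) = 23210 km
d/d_R = (56000) / (23210) = 2.4
Since d/d_R > 1, the body is outside the Roche limit.

outside; d/d_R ≈ 2.4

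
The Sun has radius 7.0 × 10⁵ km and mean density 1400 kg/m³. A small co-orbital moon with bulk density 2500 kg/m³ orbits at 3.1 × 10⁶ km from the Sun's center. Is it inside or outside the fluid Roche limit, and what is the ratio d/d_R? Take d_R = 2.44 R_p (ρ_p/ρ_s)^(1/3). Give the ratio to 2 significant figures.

outside; d/d_R ≈ 2.2

d_R = 2.44 × (7.0 × 10⁵ km) × (1400/2500)^(1/3) = 1.408 × 10⁶ km
d/d_R = (3.1 × 10⁶) / (1.408 × 10⁶) = 2.2
Since d/d_R > 1, the body is outside the Roche limit.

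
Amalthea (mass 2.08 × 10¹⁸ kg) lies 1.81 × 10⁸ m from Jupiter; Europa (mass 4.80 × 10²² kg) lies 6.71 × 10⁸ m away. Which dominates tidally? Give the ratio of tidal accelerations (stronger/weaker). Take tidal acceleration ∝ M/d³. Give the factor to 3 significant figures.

Tidal acceleration ∝ M/d³, so compare M/d³ for each.
Amalthea: (2.08 × 10¹⁸) / (1.81 × 10⁸)³ = 3.508 × 10⁻⁷
Europa: (4.80 × 10²²) / (6.71 × 10⁸)³ = 1.589 × 10⁻⁴
Ratio (larger/smaller) = 453

Europa, by a factor of ≈ 453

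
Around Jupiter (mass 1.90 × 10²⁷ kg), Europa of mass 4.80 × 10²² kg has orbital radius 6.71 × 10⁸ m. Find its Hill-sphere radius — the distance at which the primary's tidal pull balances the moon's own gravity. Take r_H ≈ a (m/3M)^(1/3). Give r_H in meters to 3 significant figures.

r_H ≈ a (m/3M)^(1/3)
    = (6.71 × 10⁸) × (4.80 × 10²² / (3 × 1.90 × 10²⁷))^(1/3)
    = 1.37 × 10⁷ m

1.37 × 10⁷ m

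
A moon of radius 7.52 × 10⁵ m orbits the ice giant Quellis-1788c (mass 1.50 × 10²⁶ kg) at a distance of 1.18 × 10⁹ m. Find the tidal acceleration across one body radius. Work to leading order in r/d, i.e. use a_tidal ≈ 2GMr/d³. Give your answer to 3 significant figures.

The tidal stretch is the gradient of GM/d² times the body's extent r, hence the 1/d³ dependence.
a_tidal = 2GMr/d³
        = 2 × (6.674 × 10⁻¹¹) × (1.50 × 10²⁶) × (7.52 × 10⁵) / (1.18 × 10⁹)³
        = 9.16 × 10⁻⁶ m/s²

9.16 × 10⁻⁶ m/s²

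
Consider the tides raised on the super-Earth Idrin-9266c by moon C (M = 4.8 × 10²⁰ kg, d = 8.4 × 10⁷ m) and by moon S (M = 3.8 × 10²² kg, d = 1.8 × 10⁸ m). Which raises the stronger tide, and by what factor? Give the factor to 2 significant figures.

The tide-raising term goes as M/d³ (the gradient of a 1/d² field).
Moon C: (4.8 × 10²⁰) / (8.4 × 10⁷)³ = 8.098 × 10⁻⁴
Moon S: (3.8 × 10²²) / (1.8 × 10⁸)³ = 6.516 × 10⁻³
Ratio (larger/smaller) = 8.0

Moon S, by a factor of ≈ 8.0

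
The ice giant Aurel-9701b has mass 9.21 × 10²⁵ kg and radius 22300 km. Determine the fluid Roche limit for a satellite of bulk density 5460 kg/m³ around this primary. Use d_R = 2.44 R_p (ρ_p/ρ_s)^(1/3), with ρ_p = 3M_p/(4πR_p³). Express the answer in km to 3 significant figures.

38800 km

ρ_p = 3M_p/(4πR_p³) = 3 × (9.21 × 10²⁵) / (4π × (2.23 × 10⁷ m)³) = 1980 kg/m³
d_R = 2.44 × 22300 km × (1980/5460)^(1/3)
    = 38800 km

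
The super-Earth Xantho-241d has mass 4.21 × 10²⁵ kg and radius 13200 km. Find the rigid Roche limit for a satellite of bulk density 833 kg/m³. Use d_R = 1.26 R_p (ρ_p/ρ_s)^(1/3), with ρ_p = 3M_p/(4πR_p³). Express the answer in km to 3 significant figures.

ρ_p = 3M_p/(4πR_p³) = 3 × (4.21 × 10²⁵) / (4π × (1.32 × 10⁷ m)³) = 4370 kg/m³
d_R = 1.26 × 13200 km × (4370/833)^(1/3)
    = 28900 km

28900 km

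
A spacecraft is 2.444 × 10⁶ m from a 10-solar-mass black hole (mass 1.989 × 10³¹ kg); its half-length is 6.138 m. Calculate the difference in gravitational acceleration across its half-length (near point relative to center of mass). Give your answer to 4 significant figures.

1.116 × 10³ m/s²

Differencing GM/(d−r)² and GM/d² to first order in r/d gives 2GMr/d³.
a_tidal = 2GMr/d³
        = 2 × (6.674 × 10⁻¹¹) × (1.989 × 10³¹) × (6.138) / (2.444 × 10⁶)³
        = 1.116 × 10³ m/s²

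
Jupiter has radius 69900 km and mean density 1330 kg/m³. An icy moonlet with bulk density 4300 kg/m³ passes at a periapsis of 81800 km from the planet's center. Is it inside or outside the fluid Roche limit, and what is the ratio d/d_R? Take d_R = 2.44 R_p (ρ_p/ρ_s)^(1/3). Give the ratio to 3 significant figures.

d_R = 2.44 × (69900 km) × (1330/4300)^(1/3) = 1.153 × 10⁵ km
d/d_R = (81800) / (1.153 × 10⁵) = 0.709
Since d/d_R < 1, the body is inside the Roche limit.

inside; d/d_R ≈ 0.709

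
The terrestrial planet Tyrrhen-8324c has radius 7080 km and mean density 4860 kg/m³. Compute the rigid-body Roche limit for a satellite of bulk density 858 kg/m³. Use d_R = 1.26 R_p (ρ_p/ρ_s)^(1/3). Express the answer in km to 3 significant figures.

d_R = 1.26 × 7080 km × (4860/858)^(1/3)
    = 15900 km

15900 km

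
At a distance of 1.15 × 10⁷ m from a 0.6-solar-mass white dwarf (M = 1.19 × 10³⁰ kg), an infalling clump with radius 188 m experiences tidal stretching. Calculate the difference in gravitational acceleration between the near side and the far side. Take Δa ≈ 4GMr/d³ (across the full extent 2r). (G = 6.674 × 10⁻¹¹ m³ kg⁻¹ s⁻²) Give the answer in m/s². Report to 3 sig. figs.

Differencing GM/(d−r)² and GM/(d+r)² to first order in r/d gives 4GMr/d³.
Δa = 4GMr/d³
   = 4 × (6.674 × 10⁻¹¹) × (1.19 × 10³⁰) × (188) / (1.15 × 10⁷)³
   = 3.93 × 10¹ m/s²

3.93 × 10¹ m/s²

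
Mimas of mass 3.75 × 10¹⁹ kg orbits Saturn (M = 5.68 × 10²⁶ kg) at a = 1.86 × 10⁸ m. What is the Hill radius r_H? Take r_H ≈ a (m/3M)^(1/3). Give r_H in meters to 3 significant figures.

5.21 × 10⁵ m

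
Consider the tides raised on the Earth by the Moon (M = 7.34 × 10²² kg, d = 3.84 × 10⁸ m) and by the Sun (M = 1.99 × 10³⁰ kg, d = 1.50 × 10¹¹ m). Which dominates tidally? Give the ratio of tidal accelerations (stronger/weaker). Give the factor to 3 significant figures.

Tidal stretch scales as M/d³; compute that for each body.
The Moon: (7.34 × 10²²) / (3.84 × 10⁸)³ = 1.296 × 10⁻³
The Sun: (1.99 × 10³⁰) / (1.50 × 10¹¹)³ = 5.896 × 10⁻⁴
Ratio (larger/smaller) = 2.20

The Moon, by a factor of ≈ 2.20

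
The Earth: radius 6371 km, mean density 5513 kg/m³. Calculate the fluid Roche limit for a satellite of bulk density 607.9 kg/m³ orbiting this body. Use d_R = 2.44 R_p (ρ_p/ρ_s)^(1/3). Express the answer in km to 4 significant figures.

32420 km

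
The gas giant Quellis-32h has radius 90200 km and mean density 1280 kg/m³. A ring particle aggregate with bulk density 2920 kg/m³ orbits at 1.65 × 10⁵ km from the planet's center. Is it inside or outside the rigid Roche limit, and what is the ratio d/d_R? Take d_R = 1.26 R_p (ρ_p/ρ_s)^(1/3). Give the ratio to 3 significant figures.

outside; d/d_R ≈ 1.91

d_R = 1.26 × (90200 km) × (1280/2920)^(1/3) = 86330 km
d/d_R = (1.65 × 10⁵) / (86330) = 1.91
Since d/d_R > 1, the body is outside the Roche limit.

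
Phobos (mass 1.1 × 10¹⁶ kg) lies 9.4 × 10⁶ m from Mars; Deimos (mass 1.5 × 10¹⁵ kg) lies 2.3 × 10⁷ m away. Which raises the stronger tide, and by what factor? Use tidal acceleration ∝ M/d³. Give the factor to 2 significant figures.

Phobos, by a factor of ≈ 110

Tidal acceleration ∝ M/d³, so compare M/d³ for each.
Phobos: (1.1 × 10¹⁶) / (9.4 × 10⁶)³ = 1.324 × 10⁻⁵
Deimos: (1.5 × 10¹⁵) / (2.3 × 10⁷)³ = 1.233 × 10⁻⁷
Ratio (larger/smaller) = 110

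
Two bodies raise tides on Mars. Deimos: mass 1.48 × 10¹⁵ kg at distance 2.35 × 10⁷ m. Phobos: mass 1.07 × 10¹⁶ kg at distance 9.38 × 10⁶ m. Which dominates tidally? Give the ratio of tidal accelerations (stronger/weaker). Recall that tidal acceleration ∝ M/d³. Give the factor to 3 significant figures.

Phobos, by a factor of ≈ 114

Tidal acceleration ∝ M/d³, so compare M/d³ for each.
Deimos: (1.48 × 10¹⁵) / (2.35 × 10⁷)³ = 1.140 × 10⁻⁷
Phobos: (1.07 × 10¹⁶) / (9.38 × 10⁶)³ = 1.297 × 10⁻⁵
Ratio (larger/smaller) = 114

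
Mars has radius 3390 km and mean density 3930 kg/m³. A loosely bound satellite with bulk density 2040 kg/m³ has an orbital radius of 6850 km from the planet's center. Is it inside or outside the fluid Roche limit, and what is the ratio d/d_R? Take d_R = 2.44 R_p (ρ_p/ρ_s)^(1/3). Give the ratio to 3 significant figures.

inside; d/d_R ≈ 0.666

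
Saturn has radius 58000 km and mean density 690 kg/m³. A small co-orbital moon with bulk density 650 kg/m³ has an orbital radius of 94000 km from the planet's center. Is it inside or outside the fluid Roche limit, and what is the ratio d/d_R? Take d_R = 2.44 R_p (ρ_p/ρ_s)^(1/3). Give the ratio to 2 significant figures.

inside; d/d_R ≈ 0.65

d_R = 2.44 × (58000 km) × (690/650)^(1/3) = 1.444 × 10⁵ km
d/d_R = (94000) / (1.444 × 10⁵) = 0.65
Since d/d_R < 1, the body is inside the Roche limit.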